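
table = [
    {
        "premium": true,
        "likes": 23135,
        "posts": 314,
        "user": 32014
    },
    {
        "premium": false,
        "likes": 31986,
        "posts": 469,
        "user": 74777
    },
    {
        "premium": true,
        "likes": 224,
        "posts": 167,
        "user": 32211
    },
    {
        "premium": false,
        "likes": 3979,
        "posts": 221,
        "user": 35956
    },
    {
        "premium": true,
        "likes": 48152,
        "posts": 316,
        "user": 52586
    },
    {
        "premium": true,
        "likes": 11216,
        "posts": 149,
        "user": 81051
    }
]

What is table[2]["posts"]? 167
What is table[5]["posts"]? 149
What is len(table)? 6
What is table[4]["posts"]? 316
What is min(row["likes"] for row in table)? 224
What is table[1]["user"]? 74777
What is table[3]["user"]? 35956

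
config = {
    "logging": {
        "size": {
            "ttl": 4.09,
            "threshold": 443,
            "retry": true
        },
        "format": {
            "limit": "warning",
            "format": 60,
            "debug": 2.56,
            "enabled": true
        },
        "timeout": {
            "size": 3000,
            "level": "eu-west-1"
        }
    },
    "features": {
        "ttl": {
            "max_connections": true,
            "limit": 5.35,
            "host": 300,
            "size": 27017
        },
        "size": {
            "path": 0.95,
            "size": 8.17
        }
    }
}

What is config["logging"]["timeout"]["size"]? 3000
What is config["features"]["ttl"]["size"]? 27017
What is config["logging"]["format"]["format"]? 60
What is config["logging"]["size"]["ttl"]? 4.09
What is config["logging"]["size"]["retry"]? True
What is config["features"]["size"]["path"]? 0.95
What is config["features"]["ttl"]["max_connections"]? True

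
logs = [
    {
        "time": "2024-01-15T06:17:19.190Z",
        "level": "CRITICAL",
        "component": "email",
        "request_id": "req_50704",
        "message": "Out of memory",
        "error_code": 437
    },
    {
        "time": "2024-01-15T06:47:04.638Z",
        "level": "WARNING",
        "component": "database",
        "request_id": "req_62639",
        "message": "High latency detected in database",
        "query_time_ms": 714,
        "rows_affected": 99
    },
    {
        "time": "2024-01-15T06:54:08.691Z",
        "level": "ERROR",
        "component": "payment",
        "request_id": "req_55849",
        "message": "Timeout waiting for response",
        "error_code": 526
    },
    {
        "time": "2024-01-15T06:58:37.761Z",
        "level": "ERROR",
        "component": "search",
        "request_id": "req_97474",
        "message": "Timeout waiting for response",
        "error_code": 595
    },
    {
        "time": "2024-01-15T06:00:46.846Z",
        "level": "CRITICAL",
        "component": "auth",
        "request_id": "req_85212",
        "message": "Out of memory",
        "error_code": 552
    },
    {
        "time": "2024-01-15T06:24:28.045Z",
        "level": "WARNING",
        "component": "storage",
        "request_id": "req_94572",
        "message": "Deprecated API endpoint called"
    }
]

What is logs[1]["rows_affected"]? 99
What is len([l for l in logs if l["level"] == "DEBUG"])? 0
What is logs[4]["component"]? "auth"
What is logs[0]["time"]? "2024-01-15T06:17:19.190Z"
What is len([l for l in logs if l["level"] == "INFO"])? 0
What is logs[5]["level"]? "WARNING"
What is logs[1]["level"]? "WARNING"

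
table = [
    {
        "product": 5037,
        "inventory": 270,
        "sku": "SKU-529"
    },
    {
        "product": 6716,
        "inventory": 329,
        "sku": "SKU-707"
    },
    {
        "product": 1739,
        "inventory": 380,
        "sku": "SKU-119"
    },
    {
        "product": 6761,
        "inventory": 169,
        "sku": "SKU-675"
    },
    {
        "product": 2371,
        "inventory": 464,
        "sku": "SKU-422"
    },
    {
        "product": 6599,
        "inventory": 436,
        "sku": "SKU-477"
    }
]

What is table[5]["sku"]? "SKU-477"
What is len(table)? 6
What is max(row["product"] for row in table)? 6761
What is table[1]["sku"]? "SKU-707"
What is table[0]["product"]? 5037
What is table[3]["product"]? 6761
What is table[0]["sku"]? "SKU-529"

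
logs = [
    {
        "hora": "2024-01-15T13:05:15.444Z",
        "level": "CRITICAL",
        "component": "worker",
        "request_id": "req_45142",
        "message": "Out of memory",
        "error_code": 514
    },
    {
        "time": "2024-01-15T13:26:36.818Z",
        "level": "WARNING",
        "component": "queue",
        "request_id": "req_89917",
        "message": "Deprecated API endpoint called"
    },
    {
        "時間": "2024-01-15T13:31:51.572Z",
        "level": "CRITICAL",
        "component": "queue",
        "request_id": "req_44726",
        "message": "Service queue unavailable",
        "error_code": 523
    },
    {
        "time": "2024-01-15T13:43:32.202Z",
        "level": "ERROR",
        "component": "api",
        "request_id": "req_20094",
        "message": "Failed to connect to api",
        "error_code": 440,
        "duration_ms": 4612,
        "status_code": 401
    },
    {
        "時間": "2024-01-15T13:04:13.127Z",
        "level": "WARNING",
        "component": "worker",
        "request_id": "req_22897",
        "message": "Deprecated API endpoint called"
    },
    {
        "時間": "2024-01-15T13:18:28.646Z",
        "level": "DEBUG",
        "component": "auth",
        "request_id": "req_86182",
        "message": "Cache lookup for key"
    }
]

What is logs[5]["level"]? "DEBUG"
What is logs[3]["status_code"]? 401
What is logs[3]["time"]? "2024-01-15T13:43:32.202Z"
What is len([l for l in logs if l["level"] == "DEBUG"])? 1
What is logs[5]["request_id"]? "req_86182"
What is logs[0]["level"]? "CRITICAL"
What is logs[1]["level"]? "WARNING"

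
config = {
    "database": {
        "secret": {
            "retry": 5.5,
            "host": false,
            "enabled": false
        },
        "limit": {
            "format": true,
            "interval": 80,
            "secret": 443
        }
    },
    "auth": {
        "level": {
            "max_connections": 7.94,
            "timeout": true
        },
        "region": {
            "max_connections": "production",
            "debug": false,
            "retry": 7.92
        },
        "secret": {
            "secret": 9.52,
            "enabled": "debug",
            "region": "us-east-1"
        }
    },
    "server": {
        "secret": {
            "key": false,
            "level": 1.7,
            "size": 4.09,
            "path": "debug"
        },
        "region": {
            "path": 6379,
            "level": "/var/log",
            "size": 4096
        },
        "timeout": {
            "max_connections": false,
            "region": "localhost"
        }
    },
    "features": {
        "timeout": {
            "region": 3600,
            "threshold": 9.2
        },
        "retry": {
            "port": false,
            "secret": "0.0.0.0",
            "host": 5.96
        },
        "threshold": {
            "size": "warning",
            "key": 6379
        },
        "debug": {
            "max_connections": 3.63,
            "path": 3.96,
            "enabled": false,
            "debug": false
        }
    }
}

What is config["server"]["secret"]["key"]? False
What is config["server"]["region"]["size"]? 4096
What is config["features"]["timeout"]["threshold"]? 9.2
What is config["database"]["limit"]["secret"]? 443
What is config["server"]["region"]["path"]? 6379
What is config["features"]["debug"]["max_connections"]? 3.63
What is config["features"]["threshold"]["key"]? 6379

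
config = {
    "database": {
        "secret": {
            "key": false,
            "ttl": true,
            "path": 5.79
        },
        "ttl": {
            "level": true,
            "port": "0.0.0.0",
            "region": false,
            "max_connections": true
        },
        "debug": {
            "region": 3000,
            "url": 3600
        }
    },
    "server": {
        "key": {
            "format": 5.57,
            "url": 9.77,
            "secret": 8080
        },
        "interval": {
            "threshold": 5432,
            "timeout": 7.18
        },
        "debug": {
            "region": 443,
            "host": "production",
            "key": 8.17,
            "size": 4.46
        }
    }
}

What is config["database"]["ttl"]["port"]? "0.0.0.0"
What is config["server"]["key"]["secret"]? 8080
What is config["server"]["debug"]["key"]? 8.17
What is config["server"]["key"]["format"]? 5.57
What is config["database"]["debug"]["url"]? 3600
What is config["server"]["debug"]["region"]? 443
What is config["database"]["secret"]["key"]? False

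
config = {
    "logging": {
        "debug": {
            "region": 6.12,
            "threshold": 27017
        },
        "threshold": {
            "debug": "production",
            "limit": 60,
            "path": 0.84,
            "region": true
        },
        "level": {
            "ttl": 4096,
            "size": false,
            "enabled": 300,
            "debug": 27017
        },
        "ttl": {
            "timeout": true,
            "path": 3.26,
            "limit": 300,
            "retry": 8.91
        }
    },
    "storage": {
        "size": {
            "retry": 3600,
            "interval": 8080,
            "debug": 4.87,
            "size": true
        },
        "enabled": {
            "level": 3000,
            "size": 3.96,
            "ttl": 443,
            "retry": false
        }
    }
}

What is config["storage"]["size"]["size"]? True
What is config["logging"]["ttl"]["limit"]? 300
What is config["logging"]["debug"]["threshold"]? 27017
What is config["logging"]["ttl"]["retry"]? 8.91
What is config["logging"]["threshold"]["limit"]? 60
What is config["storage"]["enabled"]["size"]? 3.96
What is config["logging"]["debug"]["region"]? 6.12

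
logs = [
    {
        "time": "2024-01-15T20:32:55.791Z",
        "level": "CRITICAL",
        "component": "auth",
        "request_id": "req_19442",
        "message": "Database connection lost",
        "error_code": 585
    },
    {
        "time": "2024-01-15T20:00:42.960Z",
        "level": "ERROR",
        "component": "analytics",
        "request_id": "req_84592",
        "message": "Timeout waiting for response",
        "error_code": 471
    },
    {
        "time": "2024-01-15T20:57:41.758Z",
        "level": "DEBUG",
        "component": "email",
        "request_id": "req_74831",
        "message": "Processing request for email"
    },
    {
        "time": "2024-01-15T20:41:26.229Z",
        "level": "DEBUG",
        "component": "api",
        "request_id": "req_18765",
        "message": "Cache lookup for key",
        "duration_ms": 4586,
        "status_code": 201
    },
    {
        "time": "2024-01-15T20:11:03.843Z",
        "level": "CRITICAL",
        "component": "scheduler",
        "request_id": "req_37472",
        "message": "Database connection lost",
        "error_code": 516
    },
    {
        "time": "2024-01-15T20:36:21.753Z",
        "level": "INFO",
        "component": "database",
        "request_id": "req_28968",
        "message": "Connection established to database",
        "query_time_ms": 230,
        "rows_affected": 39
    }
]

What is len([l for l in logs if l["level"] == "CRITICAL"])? 2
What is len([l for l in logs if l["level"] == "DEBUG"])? 2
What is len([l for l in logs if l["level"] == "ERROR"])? 1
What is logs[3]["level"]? "DEBUG"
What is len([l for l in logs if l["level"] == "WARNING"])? 0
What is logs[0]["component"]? "auth"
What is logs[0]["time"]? "2024-01-15T20:32:55.791Z"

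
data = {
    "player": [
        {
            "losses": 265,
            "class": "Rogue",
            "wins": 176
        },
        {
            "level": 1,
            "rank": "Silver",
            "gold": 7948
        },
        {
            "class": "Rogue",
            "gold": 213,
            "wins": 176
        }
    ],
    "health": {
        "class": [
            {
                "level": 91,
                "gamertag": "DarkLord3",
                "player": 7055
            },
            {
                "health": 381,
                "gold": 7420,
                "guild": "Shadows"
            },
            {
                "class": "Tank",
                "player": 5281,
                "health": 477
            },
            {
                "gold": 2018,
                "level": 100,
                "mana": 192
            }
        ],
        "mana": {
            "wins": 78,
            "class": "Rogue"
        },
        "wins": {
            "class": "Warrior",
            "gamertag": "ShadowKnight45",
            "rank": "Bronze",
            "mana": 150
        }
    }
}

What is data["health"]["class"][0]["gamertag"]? "DarkLord3"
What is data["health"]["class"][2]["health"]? 477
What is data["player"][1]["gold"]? 7948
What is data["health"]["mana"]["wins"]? 78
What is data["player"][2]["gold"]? 213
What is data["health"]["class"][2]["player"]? 5281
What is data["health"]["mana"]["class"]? "Rogue"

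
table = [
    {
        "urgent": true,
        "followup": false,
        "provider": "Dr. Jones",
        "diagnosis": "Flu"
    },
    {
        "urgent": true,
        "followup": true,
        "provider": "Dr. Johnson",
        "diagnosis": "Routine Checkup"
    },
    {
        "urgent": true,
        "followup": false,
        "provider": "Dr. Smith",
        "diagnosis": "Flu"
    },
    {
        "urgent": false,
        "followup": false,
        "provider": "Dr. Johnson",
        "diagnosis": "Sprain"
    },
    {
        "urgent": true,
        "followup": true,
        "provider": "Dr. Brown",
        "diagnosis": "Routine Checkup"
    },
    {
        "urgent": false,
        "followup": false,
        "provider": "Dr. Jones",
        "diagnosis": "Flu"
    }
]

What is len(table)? 6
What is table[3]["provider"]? "Dr. Johnson"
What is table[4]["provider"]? "Dr. Brown"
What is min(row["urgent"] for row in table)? False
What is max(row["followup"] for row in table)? True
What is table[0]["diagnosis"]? "Flu"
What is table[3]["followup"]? False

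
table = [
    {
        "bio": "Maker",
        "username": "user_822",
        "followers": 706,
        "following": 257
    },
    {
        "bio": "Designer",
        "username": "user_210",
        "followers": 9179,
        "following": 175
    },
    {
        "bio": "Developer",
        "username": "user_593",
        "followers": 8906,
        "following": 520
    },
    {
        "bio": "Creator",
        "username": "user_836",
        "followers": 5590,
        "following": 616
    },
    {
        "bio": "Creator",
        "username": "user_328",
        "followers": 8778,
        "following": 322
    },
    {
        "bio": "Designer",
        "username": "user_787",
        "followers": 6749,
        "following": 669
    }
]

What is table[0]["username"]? "user_822"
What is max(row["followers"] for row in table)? 9179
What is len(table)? 6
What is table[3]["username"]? "user_836"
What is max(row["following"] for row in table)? 669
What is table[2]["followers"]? 8906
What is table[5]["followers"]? 6749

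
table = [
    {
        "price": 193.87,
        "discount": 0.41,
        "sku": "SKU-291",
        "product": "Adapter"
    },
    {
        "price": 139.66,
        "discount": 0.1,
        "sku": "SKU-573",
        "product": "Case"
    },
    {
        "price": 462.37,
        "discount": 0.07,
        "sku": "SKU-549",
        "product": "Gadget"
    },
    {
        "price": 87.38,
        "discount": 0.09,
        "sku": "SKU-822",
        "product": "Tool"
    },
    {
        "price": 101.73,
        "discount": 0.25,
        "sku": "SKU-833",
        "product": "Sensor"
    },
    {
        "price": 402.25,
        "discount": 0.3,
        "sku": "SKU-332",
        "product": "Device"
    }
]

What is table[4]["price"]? 101.73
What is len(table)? 6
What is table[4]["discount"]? 0.25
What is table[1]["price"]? 139.66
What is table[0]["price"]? 193.87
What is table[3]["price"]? 87.38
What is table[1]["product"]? "Case"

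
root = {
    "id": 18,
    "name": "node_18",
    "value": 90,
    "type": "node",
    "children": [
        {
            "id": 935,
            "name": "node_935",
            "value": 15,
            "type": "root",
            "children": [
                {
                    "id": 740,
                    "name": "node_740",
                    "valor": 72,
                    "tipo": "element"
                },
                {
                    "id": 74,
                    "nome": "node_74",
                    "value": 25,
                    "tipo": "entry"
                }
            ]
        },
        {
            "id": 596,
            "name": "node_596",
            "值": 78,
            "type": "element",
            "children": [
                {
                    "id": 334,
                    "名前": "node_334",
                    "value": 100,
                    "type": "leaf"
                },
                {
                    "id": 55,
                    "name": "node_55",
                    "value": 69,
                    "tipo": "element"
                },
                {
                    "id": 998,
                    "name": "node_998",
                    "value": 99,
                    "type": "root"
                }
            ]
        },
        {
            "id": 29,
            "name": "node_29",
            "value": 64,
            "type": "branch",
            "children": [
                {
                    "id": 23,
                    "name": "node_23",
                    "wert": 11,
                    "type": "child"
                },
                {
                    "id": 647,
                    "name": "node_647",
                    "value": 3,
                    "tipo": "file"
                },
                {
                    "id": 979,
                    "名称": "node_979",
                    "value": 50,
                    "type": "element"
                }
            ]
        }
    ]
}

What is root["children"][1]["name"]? "node_596"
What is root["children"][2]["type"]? "branch"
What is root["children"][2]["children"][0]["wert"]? 11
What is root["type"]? "node"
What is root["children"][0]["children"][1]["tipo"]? "entry"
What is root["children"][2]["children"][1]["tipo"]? "file"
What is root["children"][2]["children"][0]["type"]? "child"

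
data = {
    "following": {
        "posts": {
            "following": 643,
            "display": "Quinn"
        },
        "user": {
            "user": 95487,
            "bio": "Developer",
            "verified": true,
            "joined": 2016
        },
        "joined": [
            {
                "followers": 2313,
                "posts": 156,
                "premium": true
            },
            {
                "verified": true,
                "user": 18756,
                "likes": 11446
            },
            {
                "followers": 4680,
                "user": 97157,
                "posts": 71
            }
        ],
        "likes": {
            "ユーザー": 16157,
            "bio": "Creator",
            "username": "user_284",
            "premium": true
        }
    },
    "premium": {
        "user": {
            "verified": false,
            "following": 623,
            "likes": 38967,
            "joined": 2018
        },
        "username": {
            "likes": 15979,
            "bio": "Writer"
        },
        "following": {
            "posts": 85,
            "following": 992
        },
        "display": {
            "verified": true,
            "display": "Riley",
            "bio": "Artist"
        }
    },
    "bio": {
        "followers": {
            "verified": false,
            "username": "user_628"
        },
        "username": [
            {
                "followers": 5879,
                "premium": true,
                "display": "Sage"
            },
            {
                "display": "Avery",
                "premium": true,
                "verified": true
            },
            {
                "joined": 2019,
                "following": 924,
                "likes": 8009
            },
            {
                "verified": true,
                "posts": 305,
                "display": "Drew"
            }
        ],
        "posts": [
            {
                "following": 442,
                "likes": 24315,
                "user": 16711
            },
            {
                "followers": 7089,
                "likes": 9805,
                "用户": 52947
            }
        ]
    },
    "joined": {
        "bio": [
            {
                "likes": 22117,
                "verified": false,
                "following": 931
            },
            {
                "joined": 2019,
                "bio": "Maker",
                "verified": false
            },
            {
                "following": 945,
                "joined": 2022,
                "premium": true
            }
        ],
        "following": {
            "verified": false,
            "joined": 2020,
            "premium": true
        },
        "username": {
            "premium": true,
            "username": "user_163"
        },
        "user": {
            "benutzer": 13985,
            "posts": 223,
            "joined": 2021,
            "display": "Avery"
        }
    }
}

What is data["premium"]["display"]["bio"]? "Artist"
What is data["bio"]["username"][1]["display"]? "Avery"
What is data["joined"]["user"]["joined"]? 2021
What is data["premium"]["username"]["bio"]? "Writer"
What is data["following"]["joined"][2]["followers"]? 4680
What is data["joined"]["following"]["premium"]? True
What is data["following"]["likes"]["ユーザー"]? 16157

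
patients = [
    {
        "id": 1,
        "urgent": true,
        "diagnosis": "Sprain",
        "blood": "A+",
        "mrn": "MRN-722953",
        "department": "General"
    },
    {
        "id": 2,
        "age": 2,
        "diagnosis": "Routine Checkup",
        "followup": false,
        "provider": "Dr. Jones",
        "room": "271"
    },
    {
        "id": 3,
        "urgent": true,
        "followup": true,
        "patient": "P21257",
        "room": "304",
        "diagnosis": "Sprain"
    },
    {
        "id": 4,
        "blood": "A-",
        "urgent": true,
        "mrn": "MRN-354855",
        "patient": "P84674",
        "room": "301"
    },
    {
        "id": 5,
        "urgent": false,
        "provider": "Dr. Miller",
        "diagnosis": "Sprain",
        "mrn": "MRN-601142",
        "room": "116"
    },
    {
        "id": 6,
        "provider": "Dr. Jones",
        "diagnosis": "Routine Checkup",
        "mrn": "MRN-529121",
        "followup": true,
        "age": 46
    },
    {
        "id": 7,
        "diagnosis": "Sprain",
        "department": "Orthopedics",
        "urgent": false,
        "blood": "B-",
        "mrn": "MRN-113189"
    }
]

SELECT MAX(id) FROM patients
7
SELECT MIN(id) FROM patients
1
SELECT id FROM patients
[1, 2, 3, 4, 5, 6, 7]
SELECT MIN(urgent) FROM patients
False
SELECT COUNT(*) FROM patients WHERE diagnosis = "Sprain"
4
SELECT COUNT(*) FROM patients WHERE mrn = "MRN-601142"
1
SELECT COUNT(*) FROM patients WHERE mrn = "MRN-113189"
1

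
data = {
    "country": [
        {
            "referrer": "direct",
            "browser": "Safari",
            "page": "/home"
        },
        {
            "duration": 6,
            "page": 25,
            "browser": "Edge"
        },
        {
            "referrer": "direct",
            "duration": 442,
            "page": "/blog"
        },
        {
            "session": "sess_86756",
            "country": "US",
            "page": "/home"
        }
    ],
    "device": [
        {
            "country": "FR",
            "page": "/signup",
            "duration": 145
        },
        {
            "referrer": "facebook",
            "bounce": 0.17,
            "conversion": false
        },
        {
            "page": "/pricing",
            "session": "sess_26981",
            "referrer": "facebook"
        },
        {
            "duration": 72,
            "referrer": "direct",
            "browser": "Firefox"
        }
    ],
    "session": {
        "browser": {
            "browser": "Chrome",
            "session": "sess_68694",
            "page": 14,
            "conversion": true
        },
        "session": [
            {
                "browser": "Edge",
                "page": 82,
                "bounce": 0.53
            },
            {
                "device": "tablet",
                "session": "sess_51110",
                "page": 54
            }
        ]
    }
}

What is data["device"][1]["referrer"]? "facebook"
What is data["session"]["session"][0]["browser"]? "Edge"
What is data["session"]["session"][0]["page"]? 82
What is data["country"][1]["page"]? 25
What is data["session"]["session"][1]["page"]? 54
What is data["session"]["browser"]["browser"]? "Chrome"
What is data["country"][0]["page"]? "/home"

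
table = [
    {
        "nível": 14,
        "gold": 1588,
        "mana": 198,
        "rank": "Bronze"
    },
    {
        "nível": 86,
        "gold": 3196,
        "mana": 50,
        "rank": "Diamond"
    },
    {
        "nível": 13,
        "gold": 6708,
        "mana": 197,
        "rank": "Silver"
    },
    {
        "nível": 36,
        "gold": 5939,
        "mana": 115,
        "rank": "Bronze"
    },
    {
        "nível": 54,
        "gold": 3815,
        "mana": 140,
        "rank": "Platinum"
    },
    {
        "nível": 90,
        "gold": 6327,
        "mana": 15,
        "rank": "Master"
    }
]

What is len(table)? 6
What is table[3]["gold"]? 5939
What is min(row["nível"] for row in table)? 13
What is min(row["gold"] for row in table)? 1588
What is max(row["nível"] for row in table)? 90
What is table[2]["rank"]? "Silver"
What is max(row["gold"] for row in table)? 6708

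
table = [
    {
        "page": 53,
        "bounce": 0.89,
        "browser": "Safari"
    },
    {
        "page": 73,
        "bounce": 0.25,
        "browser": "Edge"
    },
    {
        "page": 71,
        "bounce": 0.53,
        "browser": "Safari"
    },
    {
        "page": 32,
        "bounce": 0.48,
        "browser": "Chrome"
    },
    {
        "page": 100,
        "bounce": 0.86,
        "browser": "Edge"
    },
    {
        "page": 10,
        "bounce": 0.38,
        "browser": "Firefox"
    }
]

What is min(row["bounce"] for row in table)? 0.25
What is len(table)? 6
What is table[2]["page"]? 71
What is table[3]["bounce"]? 0.48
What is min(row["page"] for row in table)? 10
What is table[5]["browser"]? "Firefox"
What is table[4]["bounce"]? 0.86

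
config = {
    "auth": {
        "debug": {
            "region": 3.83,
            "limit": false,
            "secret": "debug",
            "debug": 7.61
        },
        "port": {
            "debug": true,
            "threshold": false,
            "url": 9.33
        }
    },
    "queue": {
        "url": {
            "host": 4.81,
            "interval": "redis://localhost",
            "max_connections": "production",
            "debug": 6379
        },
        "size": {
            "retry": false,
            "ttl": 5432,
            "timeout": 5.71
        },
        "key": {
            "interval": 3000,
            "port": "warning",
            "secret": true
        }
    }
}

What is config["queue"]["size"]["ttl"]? 5432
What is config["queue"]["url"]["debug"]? 6379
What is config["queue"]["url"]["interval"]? "redis://localhost"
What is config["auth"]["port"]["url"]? 9.33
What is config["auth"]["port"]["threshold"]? False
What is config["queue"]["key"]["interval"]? 3000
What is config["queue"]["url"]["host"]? 4.81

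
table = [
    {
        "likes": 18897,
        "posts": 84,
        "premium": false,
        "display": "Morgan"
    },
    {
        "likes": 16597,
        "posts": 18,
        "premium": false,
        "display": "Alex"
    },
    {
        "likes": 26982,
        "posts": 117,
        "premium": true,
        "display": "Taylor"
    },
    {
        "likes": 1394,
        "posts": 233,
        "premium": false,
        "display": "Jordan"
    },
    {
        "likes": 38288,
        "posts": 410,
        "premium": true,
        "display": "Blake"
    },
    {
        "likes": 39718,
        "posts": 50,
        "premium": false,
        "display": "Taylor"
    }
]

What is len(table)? 6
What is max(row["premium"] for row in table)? True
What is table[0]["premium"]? False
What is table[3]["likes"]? 1394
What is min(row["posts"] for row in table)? 18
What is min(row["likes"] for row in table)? 1394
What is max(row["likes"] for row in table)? 39718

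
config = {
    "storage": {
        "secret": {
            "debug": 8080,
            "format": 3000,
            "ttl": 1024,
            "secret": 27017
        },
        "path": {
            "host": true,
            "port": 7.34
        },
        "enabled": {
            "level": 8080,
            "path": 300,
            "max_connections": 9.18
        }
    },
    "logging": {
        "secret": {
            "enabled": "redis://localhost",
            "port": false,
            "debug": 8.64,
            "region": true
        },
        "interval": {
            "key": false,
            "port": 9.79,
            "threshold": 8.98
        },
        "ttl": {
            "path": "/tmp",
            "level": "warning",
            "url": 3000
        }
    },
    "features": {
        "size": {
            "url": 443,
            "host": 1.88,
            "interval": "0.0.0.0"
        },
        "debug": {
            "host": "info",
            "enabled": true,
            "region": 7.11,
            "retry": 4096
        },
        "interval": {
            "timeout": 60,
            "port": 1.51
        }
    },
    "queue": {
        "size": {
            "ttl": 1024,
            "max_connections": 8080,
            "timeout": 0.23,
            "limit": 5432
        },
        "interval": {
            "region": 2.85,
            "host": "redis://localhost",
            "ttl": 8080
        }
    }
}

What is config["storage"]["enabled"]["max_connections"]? 9.18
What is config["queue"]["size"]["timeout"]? 0.23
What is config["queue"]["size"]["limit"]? 5432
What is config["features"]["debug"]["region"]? 7.11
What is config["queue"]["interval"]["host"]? "redis://localhost"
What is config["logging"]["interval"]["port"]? 9.79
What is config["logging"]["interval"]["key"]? False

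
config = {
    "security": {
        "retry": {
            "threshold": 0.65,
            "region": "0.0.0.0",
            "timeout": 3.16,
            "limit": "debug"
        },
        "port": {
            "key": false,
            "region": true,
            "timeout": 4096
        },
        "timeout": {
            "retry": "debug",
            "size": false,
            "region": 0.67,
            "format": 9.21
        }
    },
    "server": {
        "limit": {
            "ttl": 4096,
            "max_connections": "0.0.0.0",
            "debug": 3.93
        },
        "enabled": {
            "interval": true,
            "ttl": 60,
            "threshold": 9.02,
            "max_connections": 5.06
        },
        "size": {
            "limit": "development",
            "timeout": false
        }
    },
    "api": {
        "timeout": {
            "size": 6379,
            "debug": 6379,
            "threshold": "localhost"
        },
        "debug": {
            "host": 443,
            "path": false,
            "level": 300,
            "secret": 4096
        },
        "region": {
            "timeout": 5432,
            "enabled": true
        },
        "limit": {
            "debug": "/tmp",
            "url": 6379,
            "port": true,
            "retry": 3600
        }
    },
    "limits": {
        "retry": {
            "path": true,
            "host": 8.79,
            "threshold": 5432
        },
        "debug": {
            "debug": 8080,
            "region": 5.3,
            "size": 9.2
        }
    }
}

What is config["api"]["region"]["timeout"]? 5432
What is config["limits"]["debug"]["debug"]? 8080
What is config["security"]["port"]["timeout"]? 4096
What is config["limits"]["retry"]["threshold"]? 5432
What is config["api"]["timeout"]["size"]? 6379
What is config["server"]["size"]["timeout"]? False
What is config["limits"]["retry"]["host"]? 8.79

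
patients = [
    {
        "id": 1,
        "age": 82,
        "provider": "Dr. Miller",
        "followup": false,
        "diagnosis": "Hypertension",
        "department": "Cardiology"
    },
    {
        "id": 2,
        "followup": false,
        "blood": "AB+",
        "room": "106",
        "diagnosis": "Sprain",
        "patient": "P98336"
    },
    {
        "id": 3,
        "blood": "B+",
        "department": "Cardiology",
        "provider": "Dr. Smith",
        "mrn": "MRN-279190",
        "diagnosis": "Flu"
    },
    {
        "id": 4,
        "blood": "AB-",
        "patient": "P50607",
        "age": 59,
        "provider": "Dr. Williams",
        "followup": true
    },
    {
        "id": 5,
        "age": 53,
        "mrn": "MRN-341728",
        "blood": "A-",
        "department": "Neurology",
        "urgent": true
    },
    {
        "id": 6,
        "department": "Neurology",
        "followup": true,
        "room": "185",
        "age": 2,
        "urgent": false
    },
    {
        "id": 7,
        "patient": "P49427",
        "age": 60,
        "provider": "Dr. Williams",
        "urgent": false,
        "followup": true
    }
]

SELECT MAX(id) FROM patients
7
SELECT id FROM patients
[1, 2, 3, 4, 5, 6, 7]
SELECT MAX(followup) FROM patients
True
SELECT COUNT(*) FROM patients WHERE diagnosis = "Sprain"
1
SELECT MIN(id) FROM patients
1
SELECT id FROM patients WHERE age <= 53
[5, 6]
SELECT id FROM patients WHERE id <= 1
[1]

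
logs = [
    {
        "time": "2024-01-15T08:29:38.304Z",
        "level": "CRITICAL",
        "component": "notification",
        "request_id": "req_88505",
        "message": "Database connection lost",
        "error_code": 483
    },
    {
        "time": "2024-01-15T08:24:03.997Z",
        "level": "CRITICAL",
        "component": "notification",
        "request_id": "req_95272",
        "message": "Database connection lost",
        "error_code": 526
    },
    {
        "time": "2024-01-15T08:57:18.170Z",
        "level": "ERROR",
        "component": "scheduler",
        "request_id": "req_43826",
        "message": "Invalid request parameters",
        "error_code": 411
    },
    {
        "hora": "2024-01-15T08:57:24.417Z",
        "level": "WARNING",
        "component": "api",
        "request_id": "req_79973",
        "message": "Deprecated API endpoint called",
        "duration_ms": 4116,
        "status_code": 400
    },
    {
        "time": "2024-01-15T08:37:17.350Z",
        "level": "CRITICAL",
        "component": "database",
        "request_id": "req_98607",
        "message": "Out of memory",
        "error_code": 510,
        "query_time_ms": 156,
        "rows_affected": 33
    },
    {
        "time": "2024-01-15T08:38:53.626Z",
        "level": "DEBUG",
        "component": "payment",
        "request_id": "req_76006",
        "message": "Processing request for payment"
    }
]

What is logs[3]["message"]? "Deprecated API endpoint called"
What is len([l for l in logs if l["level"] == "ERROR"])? 1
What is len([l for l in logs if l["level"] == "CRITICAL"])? 3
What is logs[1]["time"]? "2024-01-15T08:24:03.997Z"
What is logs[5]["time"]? "2024-01-15T08:38:53.626Z"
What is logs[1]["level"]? "CRITICAL"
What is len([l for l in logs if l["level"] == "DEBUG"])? 1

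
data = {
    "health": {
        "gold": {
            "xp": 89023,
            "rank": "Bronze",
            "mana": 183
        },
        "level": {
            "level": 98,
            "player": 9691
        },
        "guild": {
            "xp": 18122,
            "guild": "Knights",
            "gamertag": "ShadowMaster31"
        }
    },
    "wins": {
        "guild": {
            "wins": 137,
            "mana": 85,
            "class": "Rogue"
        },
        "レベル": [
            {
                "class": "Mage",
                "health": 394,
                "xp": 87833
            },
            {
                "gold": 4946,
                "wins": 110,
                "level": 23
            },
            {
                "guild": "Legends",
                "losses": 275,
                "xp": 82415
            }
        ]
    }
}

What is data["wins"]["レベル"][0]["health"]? 394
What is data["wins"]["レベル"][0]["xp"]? 87833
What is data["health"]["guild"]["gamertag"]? "ShadowMaster31"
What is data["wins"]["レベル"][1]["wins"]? 110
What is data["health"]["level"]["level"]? 98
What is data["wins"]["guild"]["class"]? "Rogue"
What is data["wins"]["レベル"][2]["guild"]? "Legends"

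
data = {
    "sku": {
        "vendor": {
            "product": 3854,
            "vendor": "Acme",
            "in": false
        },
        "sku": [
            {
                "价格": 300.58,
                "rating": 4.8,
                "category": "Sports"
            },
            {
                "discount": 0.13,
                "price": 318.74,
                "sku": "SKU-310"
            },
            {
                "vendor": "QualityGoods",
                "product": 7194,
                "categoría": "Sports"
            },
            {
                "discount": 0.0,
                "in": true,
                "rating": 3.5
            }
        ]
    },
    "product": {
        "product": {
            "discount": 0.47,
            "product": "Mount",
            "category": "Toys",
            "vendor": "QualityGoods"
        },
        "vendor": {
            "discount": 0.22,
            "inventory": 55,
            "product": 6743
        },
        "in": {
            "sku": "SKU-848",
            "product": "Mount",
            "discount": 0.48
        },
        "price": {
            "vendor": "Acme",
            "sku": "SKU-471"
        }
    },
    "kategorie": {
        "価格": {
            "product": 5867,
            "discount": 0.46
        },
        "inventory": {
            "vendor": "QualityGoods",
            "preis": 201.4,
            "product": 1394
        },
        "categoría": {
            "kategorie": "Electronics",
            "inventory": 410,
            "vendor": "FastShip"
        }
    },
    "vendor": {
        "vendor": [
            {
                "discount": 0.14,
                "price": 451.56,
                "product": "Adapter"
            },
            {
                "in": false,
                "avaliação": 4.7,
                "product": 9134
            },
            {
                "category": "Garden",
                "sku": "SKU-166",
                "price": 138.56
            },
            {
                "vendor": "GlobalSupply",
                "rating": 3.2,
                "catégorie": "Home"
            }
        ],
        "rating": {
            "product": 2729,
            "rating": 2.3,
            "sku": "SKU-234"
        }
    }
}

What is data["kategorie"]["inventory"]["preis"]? 201.4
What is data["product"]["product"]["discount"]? 0.47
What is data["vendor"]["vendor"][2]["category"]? "Garden"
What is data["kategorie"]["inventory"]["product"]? 1394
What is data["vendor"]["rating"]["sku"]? "SKU-234"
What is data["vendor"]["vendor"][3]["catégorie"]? "Home"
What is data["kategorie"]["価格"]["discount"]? 0.46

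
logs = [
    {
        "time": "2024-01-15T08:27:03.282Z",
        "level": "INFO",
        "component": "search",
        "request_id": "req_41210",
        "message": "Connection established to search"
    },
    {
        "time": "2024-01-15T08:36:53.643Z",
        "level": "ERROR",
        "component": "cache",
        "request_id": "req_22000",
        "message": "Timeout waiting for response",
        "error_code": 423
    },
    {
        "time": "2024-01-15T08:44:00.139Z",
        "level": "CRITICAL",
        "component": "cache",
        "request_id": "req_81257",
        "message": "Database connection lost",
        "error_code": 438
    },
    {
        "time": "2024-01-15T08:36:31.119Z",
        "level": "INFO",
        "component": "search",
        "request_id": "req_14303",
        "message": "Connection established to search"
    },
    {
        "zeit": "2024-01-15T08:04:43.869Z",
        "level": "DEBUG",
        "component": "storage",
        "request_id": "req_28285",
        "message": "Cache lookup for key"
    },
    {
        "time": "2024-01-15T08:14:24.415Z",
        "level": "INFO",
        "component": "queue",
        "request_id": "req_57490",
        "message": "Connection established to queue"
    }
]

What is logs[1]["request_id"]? "req_22000"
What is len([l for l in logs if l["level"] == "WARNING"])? 0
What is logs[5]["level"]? "INFO"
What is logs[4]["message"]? "Cache lookup for key"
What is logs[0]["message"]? "Connection established to search"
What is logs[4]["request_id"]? "req_28285"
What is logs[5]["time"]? "2024-01-15T08:14:24.415Z"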